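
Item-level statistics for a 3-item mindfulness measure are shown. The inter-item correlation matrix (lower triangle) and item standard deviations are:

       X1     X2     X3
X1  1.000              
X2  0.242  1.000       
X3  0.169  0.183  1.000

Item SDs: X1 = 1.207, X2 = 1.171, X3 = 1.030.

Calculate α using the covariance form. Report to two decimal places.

α = 0.43

Σσ²ᵢ = 1.207² + 1.171² + 1.030² = 3.8890
Covariances σ_ij = r_ij · s_i · s_j:
  σ(X1,X2) = 0.242 × 1.207 × 1.171 = 0.3420
  σ(X1,X3) = 0.169 × 1.207 × 1.030 = 0.2101
  σ(X2,X3) = 0.183 × 1.171 × 1.030 = 0.2207
σ²_T = Σσ²ᵢ + 2·Σσ_ij = 3.8890 + 2 × 0.7728 = 5.4346
α = (3/2)·(1 − 3.8890/5.4346) = 0.43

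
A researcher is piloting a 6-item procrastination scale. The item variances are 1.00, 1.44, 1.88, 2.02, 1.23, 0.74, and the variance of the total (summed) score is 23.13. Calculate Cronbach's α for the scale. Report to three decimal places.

Σσ²ᵢ = 1.00 + 1.44 + 1.88 + 2.02 + 1.23 + 0.74 = 8.31
α = (k/(k−1))·(1 − Σσ²ᵢ/total variance) = (6/5)·(1 − 8.31/23.13) = 0.769

α = 0.769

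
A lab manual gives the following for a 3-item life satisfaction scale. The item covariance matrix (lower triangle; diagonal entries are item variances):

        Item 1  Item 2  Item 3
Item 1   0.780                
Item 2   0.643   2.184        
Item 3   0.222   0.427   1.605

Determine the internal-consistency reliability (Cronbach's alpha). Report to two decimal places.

Σσᵢ² = 0.780 + 2.184 + 1.605 = 4.569
Sum of the distinct covariances = 1.292
σ²_T = 4.569 + 2 × 1.292 = 7.153
α = (k/(k−1))·(1 − Σσᵢ²/σ²_T) = (3/2)·(1 − 4.569/7.153) = 0.54

Cronbach's alpha = 0.54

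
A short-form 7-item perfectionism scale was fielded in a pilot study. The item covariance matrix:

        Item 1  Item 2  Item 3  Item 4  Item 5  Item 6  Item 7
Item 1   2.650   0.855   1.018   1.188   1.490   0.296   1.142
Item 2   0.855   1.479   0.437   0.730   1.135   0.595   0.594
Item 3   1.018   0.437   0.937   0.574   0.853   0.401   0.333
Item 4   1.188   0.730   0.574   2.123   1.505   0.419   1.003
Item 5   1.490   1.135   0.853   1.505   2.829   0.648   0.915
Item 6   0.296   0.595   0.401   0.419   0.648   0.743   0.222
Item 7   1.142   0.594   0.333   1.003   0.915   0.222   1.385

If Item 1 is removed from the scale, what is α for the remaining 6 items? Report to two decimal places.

Remaining items: Item 2, Item 3, Item 4, Item 5, Item 6, Item 7 (k = 6).
Σσ²ᵢ = 1.479 + 0.937 + 2.123 + 2.829 + 0.743 + 1.385 = 9.496
total variance = 9.496 + 2 × 10.364 = 30.224
α (item deleted) = (6/5)·(1 − 9.496/30.224) = 0.82

α = 0.82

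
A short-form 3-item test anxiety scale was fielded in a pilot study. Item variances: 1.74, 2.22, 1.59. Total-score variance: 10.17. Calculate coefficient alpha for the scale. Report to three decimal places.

α = 0.681

ΣVar(i) = 1.74 + 2.22 + 1.59 = 5.55
α = (k/(k−1))·(1 − ΣVar(i)/Var(T)) = (3/2)·(1 − 5.55/10.17) = 0.681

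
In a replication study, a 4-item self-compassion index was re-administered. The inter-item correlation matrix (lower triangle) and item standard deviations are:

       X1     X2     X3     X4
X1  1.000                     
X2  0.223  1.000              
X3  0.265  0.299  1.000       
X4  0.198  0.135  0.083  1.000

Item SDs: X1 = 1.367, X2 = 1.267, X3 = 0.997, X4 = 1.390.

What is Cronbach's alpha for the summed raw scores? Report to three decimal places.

Cronbach's alpha = 0.489

Σσ²ᵢ = 1.367² + 1.267² + 0.997² + 1.390² = 6.4001
Covariances σ_ij = r_ij · s_i · s_j:
  σ(X1,X2) = 0.223 × 1.367 × 1.267 = 0.3862
  σ(X1,X3) = 0.265 × 1.367 × 0.997 = 0.3612
  σ(X1,X4) = 0.198 × 1.367 × 1.390 = 0.3762
  σ(X2,X3) = 0.299 × 1.267 × 0.997 = 0.3777
  σ(X2,X4) = 0.135 × 1.267 × 1.390 = 0.2378
  σ(X3,X4) = 0.083 × 0.997 × 1.390 = 0.1150
σ²_T = Σσ²ᵢ + 2·Σσ_ij = 6.4001 + 2 × 1.8541 = 10.1083
α = (4/3)·(1 − 6.4001/10.1083) = 0.489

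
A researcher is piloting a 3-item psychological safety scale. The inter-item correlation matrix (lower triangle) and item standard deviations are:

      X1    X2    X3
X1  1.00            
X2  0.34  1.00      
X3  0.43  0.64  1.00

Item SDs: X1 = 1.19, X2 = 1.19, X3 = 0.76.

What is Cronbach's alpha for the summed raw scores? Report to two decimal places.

α = 0.69

Σσ²ᵢ = 1.19² + 1.19² + 0.76² = 3.4098
Covariances σ_ij = r_ij · s_i · s_j:
  σ(X1,X2) = 0.34 × 1.19 × 1.19 = 0.4815
  σ(X1,X3) = 0.43 × 1.19 × 0.76 = 0.3889
  σ(X2,X3) = 0.64 × 1.19 × 0.76 = 0.5788
σ²_T = Σσ²ᵢ + 2·Σσ_ij = 3.4098 + 2 × 1.4492 = 6.3082
α = (3/2)·(1 − 3.4098/6.3082) = 0.69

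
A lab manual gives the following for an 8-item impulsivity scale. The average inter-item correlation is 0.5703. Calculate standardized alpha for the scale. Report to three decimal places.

Standardized α = k·r̄ / (1 + (k−1)·r̄) = 8 × 0.5703 / (1 + 7 × 0.5703)
  = 4.5624 / 4.9921 = 0.914

α = 0.914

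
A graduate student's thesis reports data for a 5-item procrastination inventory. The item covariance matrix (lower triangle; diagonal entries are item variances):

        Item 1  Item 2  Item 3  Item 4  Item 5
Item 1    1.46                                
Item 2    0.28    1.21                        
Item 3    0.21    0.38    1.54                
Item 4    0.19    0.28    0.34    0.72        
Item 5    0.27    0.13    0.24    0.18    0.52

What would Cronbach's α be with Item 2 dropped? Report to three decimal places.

Remaining items: Item 1, Item 3, Item 4, Item 5 (k = 4).
Σσ²ᵢ = 1.46 + 1.54 + 0.72 + 0.52 = 4.24
Var(T) = 4.24 + 2 × 1.43 = 7.10
α (item deleted) = (4/3)·(1 − 4.24/7.10) = 0.537

α = 0.537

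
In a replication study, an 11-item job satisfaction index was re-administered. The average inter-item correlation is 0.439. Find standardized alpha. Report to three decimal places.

standardized alpha = 0.896

Standardized α = k·r̄ / (1 + (k−1)·r̄) = 11 × 0.439 / (1 + 10 × 0.439)
  = 4.8290 / 5.3900 = 0.896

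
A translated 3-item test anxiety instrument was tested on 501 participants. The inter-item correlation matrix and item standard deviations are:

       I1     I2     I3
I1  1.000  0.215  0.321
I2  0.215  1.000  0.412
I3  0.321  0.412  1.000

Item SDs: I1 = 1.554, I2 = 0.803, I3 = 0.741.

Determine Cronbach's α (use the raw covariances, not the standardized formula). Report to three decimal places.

Cronbach's α = 0.493

Σσ²ᵢ = 1.554² + 0.803² + 0.741² = 3.6088
Covariances σ_ij = r_ij · s_i · s_j:
  σ(I1,I2) = 0.215 × 1.554 × 0.803 = 0.2683
  σ(I1,I3) = 0.321 × 1.554 × 0.741 = 0.3696
  σ(I2,I3) = 0.412 × 0.803 × 0.741 = 0.2451
σ²_T = Σσ²ᵢ + 2·Σσ_ij = 3.6088 + 2 × 0.8830 = 5.3748
α = (3/2)·(1 − 3.6088/5.3748) = 0.493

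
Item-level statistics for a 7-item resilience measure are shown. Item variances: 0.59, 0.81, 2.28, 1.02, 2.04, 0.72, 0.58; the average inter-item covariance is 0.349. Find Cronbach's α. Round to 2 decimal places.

Σσᵢ² = 0.59 + 0.81 + 2.28 + 1.02 + 2.04 + 0.72 + 0.58 = 8.04
Sum of the 21 distinct covariances = 21 × 0.349 = 7.329
total variance = Σσᵢ² + 2·Σcov = 8.04 + 2 × 7.329 = 22.698
α = (7/6)·(1 − 8.04/22.698) = 0.75

Cronbach's α = 0.75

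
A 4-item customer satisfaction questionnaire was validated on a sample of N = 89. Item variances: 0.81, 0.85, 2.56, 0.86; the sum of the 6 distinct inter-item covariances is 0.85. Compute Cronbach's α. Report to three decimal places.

α = 0.334

Σσ²ᵢ = 0.81 + 0.85 + 2.56 + 0.86 = 5.08
Sum of distinct covariances = 0.85
total variance = Σσ²ᵢ + 2·Σcov = 5.08 + 2 × 0.85 = 6.78
α = (4/3)·(1 − 5.08/6.78) = 0.334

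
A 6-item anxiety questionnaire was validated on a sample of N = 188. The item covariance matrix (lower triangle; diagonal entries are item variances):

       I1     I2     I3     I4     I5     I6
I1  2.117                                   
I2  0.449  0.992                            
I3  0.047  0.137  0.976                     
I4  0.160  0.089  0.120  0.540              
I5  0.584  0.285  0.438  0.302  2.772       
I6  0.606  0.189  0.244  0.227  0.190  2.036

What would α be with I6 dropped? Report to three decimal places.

α = 0.517

Remaining items: I1, I2, I3, I4, I5 (k = 5).
ΣVar(i) = 2.117 + 0.992 + 0.976 + 0.540 + 2.772 = 7.397
total variance = 7.397 + 2 × 2.611 = 12.619
α (item deleted) = (5/4)·(1 − 7.397/12.619) = 0.517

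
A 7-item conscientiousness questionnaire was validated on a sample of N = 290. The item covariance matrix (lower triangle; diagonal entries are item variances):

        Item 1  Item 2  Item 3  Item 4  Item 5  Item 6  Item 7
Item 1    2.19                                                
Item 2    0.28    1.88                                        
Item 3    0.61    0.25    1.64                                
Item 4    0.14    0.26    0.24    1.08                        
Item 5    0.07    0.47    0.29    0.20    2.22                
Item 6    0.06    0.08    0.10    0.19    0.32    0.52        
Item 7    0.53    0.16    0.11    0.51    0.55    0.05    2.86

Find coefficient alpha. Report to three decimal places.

ΣVar(i) = 2.19 + 1.88 + 1.64 + 1.08 + 2.22 + 0.52 + 2.86 = 12.39
Sum of the distinct covariances = 5.47
σ²_T = 12.39 + 2 × 5.47 = 23.33
α = (k/(k−1))·(1 − ΣVar(i)/σ²_T) = (7/6)·(1 − 12.39/23.33) = 0.547

coefficient alpha = 0.547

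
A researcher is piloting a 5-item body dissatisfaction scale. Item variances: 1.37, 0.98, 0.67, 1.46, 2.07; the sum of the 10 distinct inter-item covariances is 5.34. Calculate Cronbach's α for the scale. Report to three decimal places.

α = 0.775

Σσ²ᵢ = 1.37 + 0.98 + 0.67 + 1.46 + 2.07 = 6.55
Sum of distinct covariances = 5.34
total variance = Σσ²ᵢ + 2·Σcov = 6.55 + 2 × 5.34 = 17.23
α = (5/4)·(1 − 6.55/17.23) = 0.775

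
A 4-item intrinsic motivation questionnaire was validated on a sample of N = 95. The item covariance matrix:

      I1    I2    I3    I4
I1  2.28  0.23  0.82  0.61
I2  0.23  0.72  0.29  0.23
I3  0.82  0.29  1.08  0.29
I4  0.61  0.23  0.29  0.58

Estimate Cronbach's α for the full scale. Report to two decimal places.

ΣVar(i) = 2.28 + 0.72 + 1.08 + 0.58 = 4.66
Sum of off-diagonal covariances = 2.47
total variance = 4.66 + 2 × 2.47 = 9.60
α = (k/(k−1))·(1 − ΣVar(i)/total variance) = (4/3)·(1 − 4.66/9.60) = 0.69

α = 0.69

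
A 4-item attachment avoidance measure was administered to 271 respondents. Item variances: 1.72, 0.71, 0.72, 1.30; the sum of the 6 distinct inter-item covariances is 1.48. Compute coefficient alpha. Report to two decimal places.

α = 0.53

Σσᵢ² = 1.72 + 0.71 + 0.72 + 1.30 = 4.45
Sum of distinct covariances = 1.48
σ²_total = Σσᵢ² + 2·Σcov = 4.45 + 2 × 1.48 = 7.41
α = (4/3)·(1 − 4.45/7.41) = 0.53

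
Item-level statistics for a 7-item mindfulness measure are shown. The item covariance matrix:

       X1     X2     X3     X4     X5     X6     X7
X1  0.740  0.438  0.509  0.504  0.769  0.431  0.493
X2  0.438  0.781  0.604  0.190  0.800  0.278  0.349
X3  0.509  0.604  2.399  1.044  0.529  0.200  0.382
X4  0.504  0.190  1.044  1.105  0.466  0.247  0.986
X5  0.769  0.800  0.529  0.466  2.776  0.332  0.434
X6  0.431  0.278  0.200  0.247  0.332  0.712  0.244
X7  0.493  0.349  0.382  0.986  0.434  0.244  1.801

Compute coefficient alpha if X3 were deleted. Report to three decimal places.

Remaining items: X1, X2, X4, X5, X6, X7 (k = 6).
ΣVar(i) = 0.740 + 0.781 + 1.105 + 2.776 + 0.712 + 1.801 = 7.915
Var(T) = 7.915 + 2 × 6.961 = 21.837
α (item deleted) = (6/5)·(1 − 7.915/21.837) = 0.765

α = 0.765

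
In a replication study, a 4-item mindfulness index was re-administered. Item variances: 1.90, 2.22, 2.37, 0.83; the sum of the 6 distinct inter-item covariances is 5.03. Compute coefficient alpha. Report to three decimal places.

ΣVar(i) = 1.90 + 2.22 + 2.37 + 0.83 = 7.32
Sum of distinct covariances = 5.03
total variance = ΣVar(i) + 2·Σcov = 7.32 + 2 × 5.03 = 17.38
α = (4/3)·(1 − 7.32/17.38) = 0.772

α = 0.772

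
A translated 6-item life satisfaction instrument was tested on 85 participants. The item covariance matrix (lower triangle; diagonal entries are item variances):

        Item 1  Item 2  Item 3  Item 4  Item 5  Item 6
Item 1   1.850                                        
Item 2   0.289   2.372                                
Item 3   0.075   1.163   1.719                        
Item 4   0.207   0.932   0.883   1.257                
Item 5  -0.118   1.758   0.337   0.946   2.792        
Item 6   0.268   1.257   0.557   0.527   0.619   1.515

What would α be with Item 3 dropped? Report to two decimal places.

Remaining items: Item 1, Item 2, Item 4, Item 5, Item 6 (k = 5).
sum of item variances = 1.850 + 2.372 + 1.257 + 2.792 + 1.515 = 9.786
total variance = 9.786 + 2 × 6.685 = 23.156
α (item deleted) = (5/4)·(1 − 9.786/23.156) = 0.72

α = 0.72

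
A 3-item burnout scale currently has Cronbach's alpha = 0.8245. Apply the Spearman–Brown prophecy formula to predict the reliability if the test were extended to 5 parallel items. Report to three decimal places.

Length factor m = 5/3 = 1.6667
α' = m·α / (1 + (m−1)·α)
   = 5/3 × 0.8245 / (1 + (5/3 − 1) × 0.8245)
   = 1.3742 / 1.5497 = 0.887

predicted reliability = 0.887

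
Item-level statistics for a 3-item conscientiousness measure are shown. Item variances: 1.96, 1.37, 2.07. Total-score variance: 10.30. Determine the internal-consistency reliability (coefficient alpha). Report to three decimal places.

α = 0.714

Σσᵢ² = 1.96 + 1.37 + 2.07 = 5.40
α = (k/(k−1))·(1 − Σσᵢ²/σ²_total) = (3/2)·(1 − 5.40/10.30) = 0.714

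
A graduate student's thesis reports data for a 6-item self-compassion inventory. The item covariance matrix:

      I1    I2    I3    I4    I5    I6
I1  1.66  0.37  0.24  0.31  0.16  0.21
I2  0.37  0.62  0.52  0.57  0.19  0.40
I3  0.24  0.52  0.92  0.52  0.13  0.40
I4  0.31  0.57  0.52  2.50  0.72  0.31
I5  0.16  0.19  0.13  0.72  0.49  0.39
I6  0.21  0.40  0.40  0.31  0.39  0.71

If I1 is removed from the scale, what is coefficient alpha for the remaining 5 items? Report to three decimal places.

Remaining items: I2, I3, I4, I5, I6 (k = 5).
Σσ²ᵢ = 0.62 + 0.92 + 2.50 + 0.49 + 0.71 = 5.24
σ²_T = 5.24 + 2 × 4.15 = 13.54
α (item deleted) = (5/4)·(1 − 5.24/13.54) = 0.766

α = 0.766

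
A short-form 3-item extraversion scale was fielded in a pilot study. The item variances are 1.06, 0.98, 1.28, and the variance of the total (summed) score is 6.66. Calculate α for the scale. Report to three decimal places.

Σσ²ᵢ = 1.06 + 0.98 + 1.28 = 3.32
α = (k/(k−1))·(1 − Σσ²ᵢ/σ²_T) = (3/2)·(1 − 3.32/6.66) = 0.752

α = 0.752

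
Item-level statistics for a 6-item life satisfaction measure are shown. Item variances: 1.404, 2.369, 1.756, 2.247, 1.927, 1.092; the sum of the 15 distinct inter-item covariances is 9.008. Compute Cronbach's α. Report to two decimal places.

Σσᵢ² = 1.404 + 2.369 + 1.756 + 2.247 + 1.927 + 1.092 = 10.795
Sum of distinct covariances = 9.008
σ²_total = Σσᵢ² + 2·Σcov = 10.795 + 2 × 9.008 = 28.811
α = (6/5)·(1 − 10.795/28.811) = 0.75

α = 0.75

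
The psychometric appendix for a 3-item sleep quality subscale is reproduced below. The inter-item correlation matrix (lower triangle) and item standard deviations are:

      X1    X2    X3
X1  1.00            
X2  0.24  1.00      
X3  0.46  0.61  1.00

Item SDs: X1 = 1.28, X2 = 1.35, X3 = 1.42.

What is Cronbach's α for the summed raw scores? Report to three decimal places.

α = 0.704

Σσ²ᵢ = 1.28² + 1.35² + 1.42² = 5.4773
Covariances σ_ij = r_ij · s_i · s_j:
  σ(X1,X2) = 0.24 × 1.28 × 1.35 = 0.4147
  σ(X1,X3) = 0.46 × 1.28 × 1.42 = 0.8361
  σ(X2,X3) = 0.61 × 1.35 × 1.42 = 1.1694
σ²_T = Σσ²ᵢ + 2·Σσ_ij = 5.4773 + 2 × 2.4202 = 10.3177
α = (3/2)·(1 − 5.4773/10.3177) = 0.704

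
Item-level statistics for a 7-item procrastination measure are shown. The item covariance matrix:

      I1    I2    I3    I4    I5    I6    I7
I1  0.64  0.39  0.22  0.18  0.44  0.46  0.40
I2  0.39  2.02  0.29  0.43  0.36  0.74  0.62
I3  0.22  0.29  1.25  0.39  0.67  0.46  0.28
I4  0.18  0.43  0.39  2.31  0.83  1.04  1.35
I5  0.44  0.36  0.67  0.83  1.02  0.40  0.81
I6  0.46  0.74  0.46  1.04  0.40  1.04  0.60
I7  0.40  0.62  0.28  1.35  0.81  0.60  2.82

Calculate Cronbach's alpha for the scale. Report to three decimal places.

α = 0.784

ΣVar(i) = 0.64 + 2.02 + 1.25 + 2.31 + 1.02 + 1.04 + 2.82 = 11.10
Sum of off-diagonal covariances = 11.36
total variance = 11.10 + 2 × 11.36 = 33.82
α = (k/(k−1))·(1 − ΣVar(i)/total variance) = (7/6)·(1 − 11.10/33.82) = 0.784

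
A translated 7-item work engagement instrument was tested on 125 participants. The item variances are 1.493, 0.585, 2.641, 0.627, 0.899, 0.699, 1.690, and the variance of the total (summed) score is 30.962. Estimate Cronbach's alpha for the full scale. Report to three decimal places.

α = 0.841

Σσᵢ² = 1.493 + 0.585 + 2.641 + 0.627 + 0.899 + 0.699 + 1.690 = 8.634
α = (k/(k−1))·(1 − Σσᵢ²/σ²_T) = (7/6)·(1 − 8.634/30.962) = 0.841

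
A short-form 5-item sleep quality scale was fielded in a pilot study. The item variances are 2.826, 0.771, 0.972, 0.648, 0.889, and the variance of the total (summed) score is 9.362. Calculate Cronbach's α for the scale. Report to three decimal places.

ΣVar(i) = 2.826 + 0.771 + 0.972 + 0.648 + 0.889 = 6.106
α = (k/(k−1))·(1 − ΣVar(i)/Var(T)) = (5/4)·(1 − 6.106/9.362) = 0.435

α = 0.435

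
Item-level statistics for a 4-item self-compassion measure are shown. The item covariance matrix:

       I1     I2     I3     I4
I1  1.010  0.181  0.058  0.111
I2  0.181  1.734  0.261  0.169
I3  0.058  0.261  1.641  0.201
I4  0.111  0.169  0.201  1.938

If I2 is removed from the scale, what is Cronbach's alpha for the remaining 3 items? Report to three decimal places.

Remaining items: I1, I3, I4 (k = 3).
Σσ²ᵢ = 1.010 + 1.641 + 1.938 = 4.589
σ²_total = 4.589 + 2 × 0.370 = 5.329
α (item deleted) = (3/2)·(1 − 4.589/5.329) = 0.208

α = 0.208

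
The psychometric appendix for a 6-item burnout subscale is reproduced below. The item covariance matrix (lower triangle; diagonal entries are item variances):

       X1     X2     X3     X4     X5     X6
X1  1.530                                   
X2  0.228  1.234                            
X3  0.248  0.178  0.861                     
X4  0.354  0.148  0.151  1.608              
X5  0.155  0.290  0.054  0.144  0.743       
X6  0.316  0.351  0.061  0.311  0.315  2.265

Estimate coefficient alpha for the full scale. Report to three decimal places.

sum of item variances = 1.530 + 1.234 + 0.861 + 1.608 + 0.743 + 2.265 = 8.241
Σ_{i<j} σ_ij = 3.304
σ²_T = 8.241 + 2 × 3.304 = 14.849
α = (k/(k−1))·(1 − sum of item variances/σ²_T) = (6/5)·(1 − 8.241/14.849) = 0.534

coefficient alpha = 0.534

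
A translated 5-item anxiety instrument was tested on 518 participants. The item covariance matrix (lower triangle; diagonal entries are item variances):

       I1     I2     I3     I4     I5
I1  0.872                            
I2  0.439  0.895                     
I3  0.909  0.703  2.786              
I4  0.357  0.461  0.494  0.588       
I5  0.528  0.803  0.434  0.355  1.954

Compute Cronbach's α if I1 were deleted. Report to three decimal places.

Remaining items: I2, I3, I4, I5 (k = 4).
sum of item variances = 0.895 + 2.786 + 0.588 + 1.954 = 6.223
σ²_T = 6.223 + 2 × 3.250 = 12.723
α (item deleted) = (4/3)·(1 − 6.223/12.723) = 0.681

α = 0.681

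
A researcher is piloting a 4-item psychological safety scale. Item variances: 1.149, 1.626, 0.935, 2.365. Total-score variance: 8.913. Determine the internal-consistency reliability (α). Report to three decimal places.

α = 0.425

Σσᵢ² = 1.149 + 1.626 + 0.935 + 2.365 = 6.075
α = (k/(k−1))·(1 − Σσᵢ²/σ²_total) = (4/3)·(1 − 6.075/8.913) = 0.425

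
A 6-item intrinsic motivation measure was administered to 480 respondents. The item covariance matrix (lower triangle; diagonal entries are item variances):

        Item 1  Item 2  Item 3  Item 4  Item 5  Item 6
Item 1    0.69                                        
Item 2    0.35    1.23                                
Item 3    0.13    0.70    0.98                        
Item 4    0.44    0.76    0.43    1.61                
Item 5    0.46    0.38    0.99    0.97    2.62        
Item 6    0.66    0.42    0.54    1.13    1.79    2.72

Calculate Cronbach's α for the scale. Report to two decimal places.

Cronbach's α = 0.81

sum of item variances = 0.69 + 1.23 + 0.98 + 1.61 + 2.62 + 2.72 = 9.85
Sum of off-diagonal covariances = 10.15
Var(T) = 9.85 + 2 × 10.15 = 30.15
α = (k/(k−1))·(1 − sum of item variances/Var(T)) = (6/5)·(1 − 9.85/30.15) = 0.81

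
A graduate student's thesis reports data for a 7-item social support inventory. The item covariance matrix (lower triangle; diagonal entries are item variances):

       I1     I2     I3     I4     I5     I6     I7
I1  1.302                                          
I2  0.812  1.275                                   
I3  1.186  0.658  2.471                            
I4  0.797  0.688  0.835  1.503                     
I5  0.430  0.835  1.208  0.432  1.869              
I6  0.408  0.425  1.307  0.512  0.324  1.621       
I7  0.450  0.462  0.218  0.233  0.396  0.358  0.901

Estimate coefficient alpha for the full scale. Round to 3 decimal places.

Σσᵢ² = 1.302 + 1.275 + 2.471 + 1.503 + 1.869 + 1.621 + 0.901 = 10.942
Σ_{i<j} σ_ij = 12.974
Var(T) = 10.942 + 2 × 12.974 = 36.890
α = (k/(k−1))·(1 − Σσᵢ²/Var(T)) = (7/6)·(1 − 10.942/36.890) = 0.821

coefficient alpha = 0.821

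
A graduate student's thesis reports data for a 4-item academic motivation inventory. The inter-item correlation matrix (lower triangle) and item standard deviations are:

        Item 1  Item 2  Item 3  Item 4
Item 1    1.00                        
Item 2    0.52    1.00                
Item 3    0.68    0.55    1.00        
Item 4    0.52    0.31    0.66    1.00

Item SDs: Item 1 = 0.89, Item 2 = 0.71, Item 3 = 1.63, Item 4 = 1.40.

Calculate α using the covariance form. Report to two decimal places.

α = 0.80

Σσ²ᵢ = 0.89² + 0.71² + 1.63² + 1.40² = 5.9131
Covariances σ_ij = r_ij · s_i · s_j:
  σ(Item 1,Item 2) = 0.52 × 0.89 × 0.71 = 0.3286
  σ(Item 1,Item 3) = 0.68 × 0.89 × 1.63 = 0.9865
  σ(Item 1,Item 4) = 0.52 × 0.89 × 1.40 = 0.6479
  σ(Item 2,Item 3) = 0.55 × 0.71 × 1.63 = 0.6365
  σ(Item 2,Item 4) = 0.31 × 0.71 × 1.40 = 0.3081
  σ(Item 3,Item 4) = 0.66 × 1.63 × 1.40 = 1.5061
σ²_T = Σσ²ᵢ + 2·Σσ_ij = 5.9131 + 2 × 4.4137 = 14.7405
α = (4/3)·(1 − 5.9131/14.7405) = 0.80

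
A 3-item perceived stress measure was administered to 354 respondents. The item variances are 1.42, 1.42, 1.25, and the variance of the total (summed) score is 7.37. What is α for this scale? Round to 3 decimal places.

ΣVar(i) = 1.42 + 1.42 + 1.25 = 4.09
α = (k/(k−1))·(1 − ΣVar(i)/Var(T)) = (3/2)·(1 − 4.09/7.37) = 0.668

α = 0.668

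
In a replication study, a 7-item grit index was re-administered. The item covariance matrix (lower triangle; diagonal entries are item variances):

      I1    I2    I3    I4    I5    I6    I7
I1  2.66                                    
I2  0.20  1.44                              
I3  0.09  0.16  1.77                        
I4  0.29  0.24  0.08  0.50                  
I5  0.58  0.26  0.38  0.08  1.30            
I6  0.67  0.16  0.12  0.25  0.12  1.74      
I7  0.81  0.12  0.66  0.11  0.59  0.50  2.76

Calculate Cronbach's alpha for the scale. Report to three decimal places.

Cronbach's alpha = 0.601

Σσ²ᵢ = 2.66 + 1.44 + 1.77 + 0.50 + 1.30 + 1.74 + 2.76 = 12.17
Sum of the distinct covariances = 6.47
Var(T) = 12.17 + 2 × 6.47 = 25.11
α = (k/(k−1))·(1 − Σσ²ᵢ/Var(T)) = (7/6)·(1 − 12.17/25.11) = 0.601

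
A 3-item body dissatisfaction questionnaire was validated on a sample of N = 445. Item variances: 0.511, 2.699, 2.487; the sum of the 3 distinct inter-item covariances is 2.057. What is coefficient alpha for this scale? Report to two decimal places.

coefficient alpha = 0.63

Σσᵢ² = 0.511 + 2.699 + 2.487 = 5.697
Sum of distinct covariances = 2.057
total variance = Σσᵢ² + 2·Σcov = 5.697 + 2 × 2.057 = 9.811
α = (3/2)·(1 − 5.697/9.811) = 0.63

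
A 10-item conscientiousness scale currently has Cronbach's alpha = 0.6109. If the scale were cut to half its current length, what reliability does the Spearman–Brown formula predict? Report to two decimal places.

predicted reliability = 0.44

Length factor m = 1/2
α' = m·α / (1 − (1−m)·α)
   = 1/2 × 0.6109 / (1 − (1 − 1/2) × 0.6109)
   = 0.3054 / 0.6946 = 0.44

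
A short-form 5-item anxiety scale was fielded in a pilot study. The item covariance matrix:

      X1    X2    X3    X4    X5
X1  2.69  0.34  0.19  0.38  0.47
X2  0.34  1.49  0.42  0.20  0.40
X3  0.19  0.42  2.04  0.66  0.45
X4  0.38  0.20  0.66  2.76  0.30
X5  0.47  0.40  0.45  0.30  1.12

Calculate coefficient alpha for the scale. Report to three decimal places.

α = 0.538

sum of item variances = 2.69 + 1.49 + 2.04 + 2.76 + 1.12 = 10.10
Σ_{i<j} σ_ij = 3.81
Var(T) = 10.10 + 2 × 3.81 = 17.72
α = (k/(k−1))·(1 − sum of item variances/Var(T)) = (5/4)·(1 − 10.10/17.72) = 0.538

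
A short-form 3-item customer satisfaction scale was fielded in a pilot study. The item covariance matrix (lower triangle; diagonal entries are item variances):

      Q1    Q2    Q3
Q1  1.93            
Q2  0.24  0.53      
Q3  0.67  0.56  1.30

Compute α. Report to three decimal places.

Σσ²ᵢ = 1.93 + 0.53 + 1.30 = 3.76
Sum of off-diagonal covariances = 1.47
Var(T) = 3.76 + 2 × 1.47 = 6.70
α = (k/(k−1))·(1 − Σσ²ᵢ/Var(T)) = (3/2)·(1 − 3.76/6.70) = 0.658

α = 0.658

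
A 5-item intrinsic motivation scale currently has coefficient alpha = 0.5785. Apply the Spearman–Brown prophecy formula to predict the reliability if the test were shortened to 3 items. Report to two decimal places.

predicted reliability = 0.45

Length factor m = 3/5 = 0.6000
α' = m·α / (1 − (1−m)·α)
   = 3/5 × 0.5785 / (1 − (1 − 3/5) × 0.5785)
   = 0.3471 / 0.7686 = 0.45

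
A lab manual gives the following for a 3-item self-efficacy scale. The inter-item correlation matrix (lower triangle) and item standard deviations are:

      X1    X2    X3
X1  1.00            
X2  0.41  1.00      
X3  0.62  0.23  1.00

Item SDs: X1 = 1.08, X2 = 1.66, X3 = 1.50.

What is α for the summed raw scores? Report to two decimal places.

α = 0.64

Σσ²ᵢ = 1.08² + 1.66² + 1.50² = 6.1720
Covariances σ_ij = r_ij · s_i · s_j:
  σ(X1,X2) = 0.41 × 1.08 × 1.66 = 0.7350
  σ(X1,X3) = 0.62 × 1.08 × 1.50 = 1.0044
  σ(X2,X3) = 0.23 × 1.66 × 1.50 = 0.5727
σ²_T = Σσ²ᵢ + 2·Σσ_ij = 6.1720 + 2 × 2.3121 = 10.7962
α = (3/2)·(1 − 6.1720/10.7962) = 0.64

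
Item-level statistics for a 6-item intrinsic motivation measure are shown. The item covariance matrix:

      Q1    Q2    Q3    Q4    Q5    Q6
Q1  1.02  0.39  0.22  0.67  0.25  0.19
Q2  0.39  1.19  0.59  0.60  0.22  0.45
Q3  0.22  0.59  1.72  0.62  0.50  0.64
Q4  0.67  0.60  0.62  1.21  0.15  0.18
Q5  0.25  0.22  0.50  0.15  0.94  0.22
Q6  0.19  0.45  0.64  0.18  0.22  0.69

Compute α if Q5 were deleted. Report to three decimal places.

α = 0.762

Remaining items: Q1, Q2, Q3, Q4, Q6 (k = 5).
Σσ²ᵢ = 1.02 + 1.19 + 1.72 + 1.21 + 0.69 = 5.83
total variance = 5.83 + 2 × 4.55 = 14.93
α (item deleted) = (5/4)·(1 − 5.83/14.93) = 0.762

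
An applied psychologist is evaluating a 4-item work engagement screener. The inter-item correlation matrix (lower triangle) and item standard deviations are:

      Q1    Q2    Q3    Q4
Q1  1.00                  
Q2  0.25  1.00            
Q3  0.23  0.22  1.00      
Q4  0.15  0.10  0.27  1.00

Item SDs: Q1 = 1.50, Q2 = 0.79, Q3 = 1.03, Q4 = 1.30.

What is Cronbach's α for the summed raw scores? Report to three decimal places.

Cronbach's α = 0.481

Σσ²ᵢ = 1.50² + 0.79² + 1.03² + 1.30² = 5.6250
Covariances σ_ij = r_ij · s_i · s_j:
  σ(Q1,Q2) = 0.25 × 1.50 × 0.79 = 0.2963
  σ(Q1,Q3) = 0.23 × 1.50 × 1.03 = 0.3554
  σ(Q1,Q4) = 0.15 × 1.50 × 1.30 = 0.2925
  σ(Q2,Q3) = 0.22 × 0.79 × 1.03 = 0.1790
  σ(Q2,Q4) = 0.10 × 0.79 × 1.30 = 0.1027
  σ(Q3,Q4) = 0.27 × 1.03 × 1.30 = 0.3615
σ²_T = Σσ²ᵢ + 2·Σσ_ij = 5.6250 + 2 × 1.5874 = 8.7998
α = (4/3)·(1 − 5.6250/8.7998) = 0.481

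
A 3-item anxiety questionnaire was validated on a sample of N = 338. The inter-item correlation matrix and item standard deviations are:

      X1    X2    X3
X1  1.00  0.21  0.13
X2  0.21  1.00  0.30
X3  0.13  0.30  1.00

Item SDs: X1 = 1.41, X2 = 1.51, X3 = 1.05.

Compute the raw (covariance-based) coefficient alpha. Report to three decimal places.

α = 0.440

Σσ²ᵢ = 1.41² + 1.51² + 1.05² = 5.3707
Covariances σ_ij = r_ij · s_i · s_j:
  σ(X1,X2) = 0.21 × 1.41 × 1.51 = 0.4471
  σ(X1,X3) = 0.13 × 1.41 × 1.05 = 0.1925
  σ(X2,X3) = 0.30 × 1.51 × 1.05 = 0.4756
σ²_T = Σσ²ᵢ + 2·Σσ_ij = 5.3707 + 2 × 1.1152 = 7.6011
α = (3/2)·(1 − 5.3707/7.6011) = 0.440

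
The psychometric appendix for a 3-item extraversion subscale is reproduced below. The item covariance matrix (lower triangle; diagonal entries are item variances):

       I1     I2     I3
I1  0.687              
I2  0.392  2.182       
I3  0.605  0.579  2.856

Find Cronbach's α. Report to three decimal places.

Σσᵢ² = 0.687 + 2.182 + 2.856 = 5.725
Σ_{i<j} σ_ij = 1.576
total variance = 5.725 + 2 × 1.576 = 8.877
α = (k/(k−1))·(1 − Σσᵢ²/total variance) = (3/2)·(1 − 5.725/8.877) = 0.533

Cronbach's α = 0.533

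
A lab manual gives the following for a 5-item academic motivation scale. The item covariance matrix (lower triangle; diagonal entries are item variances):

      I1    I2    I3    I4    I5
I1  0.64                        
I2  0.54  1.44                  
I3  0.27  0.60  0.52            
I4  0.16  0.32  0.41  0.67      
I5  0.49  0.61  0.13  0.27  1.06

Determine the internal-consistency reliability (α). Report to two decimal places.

α = 0.80

Σσ²ᵢ = 0.64 + 1.44 + 0.52 + 0.67 + 1.06 = 4.33
Σ_{i<j} σ_ij = 3.80
total variance = 4.33 + 2 × 3.80 = 11.93
α = (k/(k−1))·(1 − Σσ²ᵢ/total variance) = (5/4)·(1 − 4.33/11.93) = 0.80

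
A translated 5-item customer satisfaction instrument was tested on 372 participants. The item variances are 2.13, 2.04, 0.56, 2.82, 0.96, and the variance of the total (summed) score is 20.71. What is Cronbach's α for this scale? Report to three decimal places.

ΣVar(i) = 2.13 + 2.04 + 0.56 + 2.82 + 0.96 = 8.51
α = (k/(k−1))·(1 − ΣVar(i)/σ²_total) = (5/4)·(1 − 8.51/20.71) = 0.736

α = 0.736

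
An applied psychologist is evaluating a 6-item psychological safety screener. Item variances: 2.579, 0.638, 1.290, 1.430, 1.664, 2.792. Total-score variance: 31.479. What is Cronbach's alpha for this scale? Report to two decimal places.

sum of item variances = 2.579 + 0.638 + 1.290 + 1.430 + 1.664 + 2.792 = 10.393
α = (k/(k−1))·(1 − sum of item variances/Var(T)) = (6/5)·(1 − 10.393/31.479) = 0.80

α = 0.80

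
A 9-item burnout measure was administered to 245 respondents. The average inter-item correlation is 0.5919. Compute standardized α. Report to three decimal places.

Standardized α = k·r̄ / (1 + (k−1)·r̄) = 9 × 0.5919 / (1 + 8 × 0.5919)
  = 5.3271 / 5.7352 = 0.929

α = 0.929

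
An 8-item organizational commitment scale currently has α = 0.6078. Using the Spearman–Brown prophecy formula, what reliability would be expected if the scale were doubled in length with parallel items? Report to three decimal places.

Length factor m = 2
α' = m·α / (1 + (m−1)·α)
   = 2 × 0.6078 / (1 + (2 − 1) × 0.6078)
   = 1.2156 / 1.6078 = 0.756

predicted reliability = 0.756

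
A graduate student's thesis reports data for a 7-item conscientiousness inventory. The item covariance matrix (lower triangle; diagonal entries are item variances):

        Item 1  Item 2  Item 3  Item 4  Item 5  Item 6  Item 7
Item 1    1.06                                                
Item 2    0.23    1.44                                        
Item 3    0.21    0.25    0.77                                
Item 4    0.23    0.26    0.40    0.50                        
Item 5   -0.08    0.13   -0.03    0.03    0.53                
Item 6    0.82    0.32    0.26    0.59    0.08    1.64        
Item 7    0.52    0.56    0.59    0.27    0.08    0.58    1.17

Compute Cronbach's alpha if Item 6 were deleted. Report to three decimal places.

α = 0.686

Remaining items: Item 1, Item 2, Item 3, Item 4, Item 5, Item 7 (k = 6).
sum of item variances = 1.06 + 1.44 + 0.77 + 0.50 + 0.53 + 1.17 = 5.47
Var(T) = 5.47 + 2 × 3.65 = 12.77
α (item deleted) = (6/5)·(1 − 5.47/12.77) = 0.686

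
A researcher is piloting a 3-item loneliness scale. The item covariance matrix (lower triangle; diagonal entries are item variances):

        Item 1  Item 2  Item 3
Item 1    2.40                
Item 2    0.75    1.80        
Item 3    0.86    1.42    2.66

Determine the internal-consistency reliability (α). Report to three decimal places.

Σσ²ᵢ = 2.40 + 1.80 + 2.66 = 6.86
Sum of the distinct covariances = 3.03
σ²_T = 6.86 + 2 × 3.03 = 12.92
α = (k/(k−1))·(1 − Σσ²ᵢ/σ²_T) = (3/2)·(1 − 6.86/12.92) = 0.704

α = 0.704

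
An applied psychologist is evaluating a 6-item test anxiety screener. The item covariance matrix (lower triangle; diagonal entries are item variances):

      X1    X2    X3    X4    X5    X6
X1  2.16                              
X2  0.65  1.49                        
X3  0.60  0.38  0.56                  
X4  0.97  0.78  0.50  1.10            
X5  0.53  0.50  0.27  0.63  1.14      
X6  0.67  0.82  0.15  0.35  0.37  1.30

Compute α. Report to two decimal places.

α = 0.81

ΣVar(i) = 2.16 + 1.49 + 0.56 + 1.10 + 1.14 + 1.30 = 7.75
Sum of the distinct covariances = 8.17
σ²_T = 7.75 + 2 × 8.17 = 24.09
α = (k/(k−1))·(1 − ΣVar(i)/σ²_T) = (6/5)·(1 − 7.75/24.09) = 0.81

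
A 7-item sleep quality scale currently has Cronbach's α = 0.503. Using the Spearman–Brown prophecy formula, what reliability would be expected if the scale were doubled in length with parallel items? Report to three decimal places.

Length factor m = 2
α' = m·α / (1 + (m−1)·α)
   = 2 × 0.503 / (1 + (2 − 1) × 0.503)
   = 1.0060 / 1.5030 = 0.669

predicted reliability = 0.669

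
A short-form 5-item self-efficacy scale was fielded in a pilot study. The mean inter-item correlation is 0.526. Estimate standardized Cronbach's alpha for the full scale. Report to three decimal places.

α = 0.847

Standardized α = k·r̄ / (1 + (k−1)·r̄) = 5 × 0.526 / (1 + 4 × 0.526)
  = 2.6300 / 3.1040 = 0.847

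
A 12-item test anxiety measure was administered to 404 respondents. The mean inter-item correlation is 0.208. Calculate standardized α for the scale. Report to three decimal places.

standardized α = 0.759

Standardized α = k·r̄ / (1 + (k−1)·r̄) = 12 × 0.208 / (1 + 11 × 0.208)
  = 2.4960 / 3.2880 = 0.759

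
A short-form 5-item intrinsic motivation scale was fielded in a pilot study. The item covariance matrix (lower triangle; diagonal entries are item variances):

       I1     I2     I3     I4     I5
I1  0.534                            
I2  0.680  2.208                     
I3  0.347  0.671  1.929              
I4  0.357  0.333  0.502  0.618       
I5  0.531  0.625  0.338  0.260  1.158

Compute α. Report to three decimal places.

α = 0.738

ΣVar(i) = 0.534 + 2.208 + 1.929 + 0.618 + 1.158 = 6.447
Sum of the distinct covariances = 4.644
σ²_total = 6.447 + 2 × 4.644 = 15.735
α = (k/(k−1))·(1 − ΣVar(i)/σ²_total) = (5/4)·(1 − 6.447/15.735) = 0.738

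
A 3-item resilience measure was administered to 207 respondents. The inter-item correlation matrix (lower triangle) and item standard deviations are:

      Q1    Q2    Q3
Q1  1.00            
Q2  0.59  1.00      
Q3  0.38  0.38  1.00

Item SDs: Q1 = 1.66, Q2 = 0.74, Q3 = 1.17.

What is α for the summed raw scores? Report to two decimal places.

α = 0.65

Σσ²ᵢ = 1.66² + 0.74² + 1.17² = 4.6721
Covariances σ_ij = r_ij · s_i · s_j:
  σ(Q1,Q2) = 0.59 × 1.66 × 0.74 = 0.7248
  σ(Q1,Q3) = 0.38 × 1.66 × 1.17 = 0.7380
  σ(Q2,Q3) = 0.38 × 0.74 × 1.17 = 0.3290
σ²_T = Σσ²ᵢ + 2·Σσ_ij = 4.6721 + 2 × 1.7918 = 8.2557
α = (3/2)·(1 − 4.6721/8.2557) = 0.65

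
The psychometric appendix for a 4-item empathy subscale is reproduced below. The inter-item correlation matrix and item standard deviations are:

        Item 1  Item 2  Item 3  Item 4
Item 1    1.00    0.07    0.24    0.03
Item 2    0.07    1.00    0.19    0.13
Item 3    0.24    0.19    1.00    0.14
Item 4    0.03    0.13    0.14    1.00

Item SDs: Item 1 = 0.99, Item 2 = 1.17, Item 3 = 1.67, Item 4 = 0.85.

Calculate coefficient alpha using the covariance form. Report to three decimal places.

coefficient alpha = 0.388

Σσ²ᵢ = 0.99² + 1.17² + 1.67² + 0.85² = 5.8604
Covariances σ_ij = r_ij · s_i · s_j:
  σ(Item 1,Item 2) = 0.07 × 0.99 × 1.17 = 0.0811
  σ(Item 1,Item 3) = 0.24 × 0.99 × 1.67 = 0.3968
  σ(Item 1,Item 4) = 0.03 × 0.99 × 0.85 = 0.0252
  σ(Item 2,Item 3) = 0.19 × 1.17 × 1.67 = 0.3712
  σ(Item 2,Item 4) = 0.13 × 1.17 × 0.85 = 0.1293
  σ(Item 3,Item 4) = 0.14 × 1.67 × 0.85 = 0.1987
σ²_T = Σσ²ᵢ + 2·Σσ_ij = 5.8604 + 2 × 1.2023 = 8.2650
α = (4/3)·(1 − 5.8604/8.2650) = 0.388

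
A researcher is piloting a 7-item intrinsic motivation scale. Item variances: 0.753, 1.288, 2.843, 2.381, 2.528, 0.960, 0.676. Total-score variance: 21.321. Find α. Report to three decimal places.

Σσᵢ² = 0.753 + 1.288 + 2.843 + 2.381 + 2.528 + 0.960 + 0.676 = 11.429
α = (k/(k−1))·(1 − Σσᵢ²/σ²_total) = (7/6)·(1 − 11.429/21.321) = 0.541

α = 0.541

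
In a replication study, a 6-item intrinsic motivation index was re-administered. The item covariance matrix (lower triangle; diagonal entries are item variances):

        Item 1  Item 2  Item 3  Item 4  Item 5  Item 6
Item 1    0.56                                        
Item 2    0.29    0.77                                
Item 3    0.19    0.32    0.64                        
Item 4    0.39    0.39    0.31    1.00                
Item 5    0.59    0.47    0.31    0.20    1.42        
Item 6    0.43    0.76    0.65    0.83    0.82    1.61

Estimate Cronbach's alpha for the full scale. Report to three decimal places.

Cronbach's alpha = 0.838

ΣVar(i) = 0.56 + 0.77 + 0.64 + 1.00 + 1.42 + 1.61 = 6.00
Sum of off-diagonal covariances = 6.95
σ²_total = 6.00 + 2 × 6.95 = 19.90
α = (k/(k−1))·(1 − ΣVar(i)/σ²_total) = (6/5)·(1 − 6.00/19.90) = 0.838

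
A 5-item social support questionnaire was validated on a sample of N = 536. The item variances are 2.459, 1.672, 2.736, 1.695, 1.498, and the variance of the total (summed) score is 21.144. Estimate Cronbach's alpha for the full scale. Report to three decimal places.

sum of item variances = 2.459 + 1.672 + 2.736 + 1.695 + 1.498 = 10.060
α = (k/(k−1))·(1 − sum of item variances/Var(T)) = (5/4)·(1 − 10.060/21.144) = 0.655

α = 0.655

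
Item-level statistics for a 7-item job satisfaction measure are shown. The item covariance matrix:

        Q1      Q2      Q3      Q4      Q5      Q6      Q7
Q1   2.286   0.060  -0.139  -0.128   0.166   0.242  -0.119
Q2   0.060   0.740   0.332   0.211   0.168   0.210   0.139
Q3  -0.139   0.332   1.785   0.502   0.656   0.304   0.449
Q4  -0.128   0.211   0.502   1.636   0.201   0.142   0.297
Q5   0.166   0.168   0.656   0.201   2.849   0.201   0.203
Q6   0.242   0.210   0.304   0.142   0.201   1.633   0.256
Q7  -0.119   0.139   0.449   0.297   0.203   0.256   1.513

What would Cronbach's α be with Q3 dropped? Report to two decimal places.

α = 0.36

Remaining items: Q1, Q2, Q4, Q5, Q6, Q7 (k = 6).
Σσ²ᵢ = 2.286 + 0.740 + 1.636 + 2.849 + 1.633 + 1.513 = 10.657
Var(T) = 10.657 + 2 × 2.249 = 15.155
α (item deleted) = (6/5)·(1 − 10.657/15.155) = 0.36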